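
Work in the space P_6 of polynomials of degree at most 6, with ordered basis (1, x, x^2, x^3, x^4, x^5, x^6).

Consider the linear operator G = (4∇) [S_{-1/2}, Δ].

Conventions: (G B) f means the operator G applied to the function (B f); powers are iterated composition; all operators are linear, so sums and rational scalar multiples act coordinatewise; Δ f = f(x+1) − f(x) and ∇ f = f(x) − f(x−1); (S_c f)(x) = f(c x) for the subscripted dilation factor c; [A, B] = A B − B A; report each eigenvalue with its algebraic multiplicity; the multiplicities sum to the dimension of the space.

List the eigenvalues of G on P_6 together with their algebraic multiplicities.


image of 1: 0
image of x: 0
image of x^2: -6
image of x^3: 9x - 9
image of x^4: -9x^2 + 18x - 33/2
image of x^5: (15/2)x^3 - (45/2)x^2 + (165/4)x - 105/4
image of x^6: -(45/8)x^4 + (45/2)x^3 - (495/8)x^2 + (315/4)x - 333/8
the matrix is upper triangular; its diagonal is (0, 0, 0, 0, 0, 0, 0)
for a triangular matrix the eigenvalues are the diagonal entries, with algebraic multiplicity their repetition count

λ = 0 (multiplicity 7)


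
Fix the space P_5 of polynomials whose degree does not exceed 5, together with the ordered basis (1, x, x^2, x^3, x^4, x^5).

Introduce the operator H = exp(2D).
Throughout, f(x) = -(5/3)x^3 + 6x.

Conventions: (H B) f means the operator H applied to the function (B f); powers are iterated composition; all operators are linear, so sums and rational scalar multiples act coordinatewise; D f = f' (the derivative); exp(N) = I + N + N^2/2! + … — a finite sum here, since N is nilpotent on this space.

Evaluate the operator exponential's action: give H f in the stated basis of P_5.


g(x) = -(5/3)x^3 - 10x^2 - 14x - 4/3

order-1 term: -10x^2 + 12
order-2 term: -20x
order-3 term: -40/3
the series for exp(2D) f terminates at order 3
exp(2D) f = -(5/3)x^3 - 10x^2 - 14x - 4/3


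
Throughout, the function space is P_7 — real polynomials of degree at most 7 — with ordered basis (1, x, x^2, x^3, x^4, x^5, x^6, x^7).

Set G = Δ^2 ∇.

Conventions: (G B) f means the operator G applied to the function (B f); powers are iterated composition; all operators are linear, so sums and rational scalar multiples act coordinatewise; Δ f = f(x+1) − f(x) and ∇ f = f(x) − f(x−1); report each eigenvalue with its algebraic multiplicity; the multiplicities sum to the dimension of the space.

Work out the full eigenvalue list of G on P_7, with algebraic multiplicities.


image of 1: 0
image of x: 0
image of x^2: 0
image of x^3: 6
image of x^4: 24x + 12
image of x^5: 60x^2 + 60x + 30
image of x^6: 120x^3 + 180x^2 + 180x + 60
image of x^7: 210x^4 + 420x^3 + 630x^2 + 420x + 126
the matrix is upper triangular; its diagonal is (0, 0, 0, 0, 0, 0, 0, 0)
for a triangular matrix the eigenvalues are the diagonal entries, with algebraic multiplicity their repetition count

λ = 0 (multiplicity 8)


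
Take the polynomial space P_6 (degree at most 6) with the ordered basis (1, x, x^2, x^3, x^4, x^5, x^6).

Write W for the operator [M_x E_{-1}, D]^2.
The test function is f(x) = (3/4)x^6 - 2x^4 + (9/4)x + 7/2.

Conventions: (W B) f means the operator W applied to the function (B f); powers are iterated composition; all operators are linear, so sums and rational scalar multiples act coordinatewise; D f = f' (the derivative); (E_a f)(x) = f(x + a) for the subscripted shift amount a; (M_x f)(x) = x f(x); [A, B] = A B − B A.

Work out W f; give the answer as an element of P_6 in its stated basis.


the image equals g(x) = (3/4)x^6 - 9x^5 + 43x^4 - 104x^3 + 132x^2 - (311/4)x + 15

D f = (9/2)x^5 - 8x^3 + 9/4
E_{-1} D f = (9/2)x^5 - (45/2)x^4 + 37x^3 - 21x^2 - (3/2)x + 23/4
M_x E_{-1} D f = (9/2)x^6 - (45/2)x^5 + 37x^4 - 21x^3 - (3/2)x^2 + (23/4)x
E_{-1} f = (3/4)x^6 - (9/2)x^5 + (37/4)x^4 - 7x^3 - (3/4)x^2 + (23/4)x
M_x E_{-1} f = (3/4)x^7 - (9/2)x^6 + (37/4)x^5 - 7x^4 - (3/4)x^3 + (23/4)x^2
D (M_x E_{-1}) f = (21/4)x^6 - 27x^5 + (185/4)x^4 - 28x^3 - (9/4)x^2 + (23/2)x
[M_x E_{-1}, D] f = -(3/4)x^6 + (9/2)x^5 - (37/4)x^4 + 7x^3 + (3/4)x^2 - (23/4)x
D [M_x E_{-1}, D] f = -(9/2)x^5 + (45/2)x^4 - 37x^3 + 21x^2 + (3/2)x - 23/4
E_{-1} D [M_x E_{-1}, D] f = -(9/2)x^5 + 45x^4 - 172x^3 + 312x^2 - 264x + 311/4
M_x E_{-1} D [M_x E_{-1}, D] f = -(9/2)x^6 + 45x^5 - 172x^4 + 312x^3 - 264x^2 + (311/4)x
E_{-1} [M_x E_{-1}, D] f = -(3/4)x^6 + 9x^5 - 43x^4 + 104x^3 - 132x^2 + (311/4)x - 15
M_x E_{-1} [M_x E_{-1}, D] f = -(3/4)x^7 + 9x^6 - 43x^5 + 104x^4 - 132x^3 + (311/4)x^2 - 15x
D (M_x E_{-1}) [M_x E_{-1}, D] f = -(21/4)x^6 + 54x^5 - 215x^4 + 416x^3 - 396x^2 + (311/2)x - 15
[M_x E_{-1}, D] [M_x E_{-1}, D] f = (3/4)x^6 - 9x^5 + 43x^4 - 104x^3 + 132x^2 - (311/4)x + 15


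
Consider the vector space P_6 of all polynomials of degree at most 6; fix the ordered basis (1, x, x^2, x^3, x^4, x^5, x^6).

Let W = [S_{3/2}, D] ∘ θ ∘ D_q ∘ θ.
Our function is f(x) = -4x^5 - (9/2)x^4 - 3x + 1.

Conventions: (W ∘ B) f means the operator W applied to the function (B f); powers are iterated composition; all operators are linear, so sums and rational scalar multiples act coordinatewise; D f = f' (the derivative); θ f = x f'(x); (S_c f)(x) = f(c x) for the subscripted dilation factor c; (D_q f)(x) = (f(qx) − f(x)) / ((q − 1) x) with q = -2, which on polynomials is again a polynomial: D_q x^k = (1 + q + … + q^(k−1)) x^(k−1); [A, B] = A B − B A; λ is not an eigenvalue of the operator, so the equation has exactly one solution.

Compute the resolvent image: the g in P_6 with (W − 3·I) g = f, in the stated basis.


write g with unknown coordinates in the stated basis and equate coefficients in (W − 3·I) g = f
solving from the highest basis element down gives g = (4/3)x^5 + (3/2)x^4 - 660x^3 + (405/4)x^2 + 5941x + 401/12
check: W g = -1980x^3 + (1215/4)x^2 + 17820x + 405/4
so W g − 3·g = -4x^5 - (9/2)x^4 - 3x + 1 = f ✓

the result is g(x) = (4/3)x^5 + (3/2)x^4 - 660x^3 + (405/4)x^2 + 5941x + 401/12


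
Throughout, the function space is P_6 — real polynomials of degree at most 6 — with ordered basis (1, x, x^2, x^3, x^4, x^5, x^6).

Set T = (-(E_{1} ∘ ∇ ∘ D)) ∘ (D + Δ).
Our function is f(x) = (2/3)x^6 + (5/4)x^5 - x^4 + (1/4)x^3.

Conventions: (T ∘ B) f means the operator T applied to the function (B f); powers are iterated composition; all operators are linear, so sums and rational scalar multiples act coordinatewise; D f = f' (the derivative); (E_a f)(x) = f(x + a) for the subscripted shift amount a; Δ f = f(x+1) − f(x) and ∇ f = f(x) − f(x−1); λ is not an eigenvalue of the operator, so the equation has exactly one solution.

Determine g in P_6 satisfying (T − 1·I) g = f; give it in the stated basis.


write g with unknown coordinates in the stated basis and equate coefficients in (T − 1·I) g = f
solving from the highest basis element down gives g = -(2/3)x^6 - (5/4)x^5 + x^4 + (639/4)x^3 + 510x^2 + 537x - 3401/2
check: T g = 160x^3 + 510x^2 + 537x - 3401/2
so T g − 1·g = (2/3)x^6 + (5/4)x^5 - x^4 + (1/4)x^3 = f ✓

the image equals g(x) = -(2/3)x^6 - (5/4)x^5 + x^4 + (639/4)x^3 + 510x^2 + 537x - 3401/2


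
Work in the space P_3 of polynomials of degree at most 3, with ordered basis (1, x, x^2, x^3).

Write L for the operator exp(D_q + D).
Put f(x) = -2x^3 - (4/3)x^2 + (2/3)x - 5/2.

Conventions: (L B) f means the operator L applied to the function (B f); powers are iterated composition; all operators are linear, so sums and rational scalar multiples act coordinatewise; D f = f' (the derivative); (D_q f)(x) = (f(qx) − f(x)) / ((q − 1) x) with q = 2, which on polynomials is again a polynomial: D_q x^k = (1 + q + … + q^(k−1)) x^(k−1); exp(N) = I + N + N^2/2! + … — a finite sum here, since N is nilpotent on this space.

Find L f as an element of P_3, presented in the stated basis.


g(x) = -2x^3 - (64/3)x^2 - 56x - 247/6

order-1 term: -20x^2 - (20/3)x + 4/3
order-2 term: -50x - 20/3
order-3 term: -100/3
the series for exp(D_q + D) f terminates at order 3
exp(D_q + D) f = -2x^3 - (64/3)x^2 - 56x - 247/6


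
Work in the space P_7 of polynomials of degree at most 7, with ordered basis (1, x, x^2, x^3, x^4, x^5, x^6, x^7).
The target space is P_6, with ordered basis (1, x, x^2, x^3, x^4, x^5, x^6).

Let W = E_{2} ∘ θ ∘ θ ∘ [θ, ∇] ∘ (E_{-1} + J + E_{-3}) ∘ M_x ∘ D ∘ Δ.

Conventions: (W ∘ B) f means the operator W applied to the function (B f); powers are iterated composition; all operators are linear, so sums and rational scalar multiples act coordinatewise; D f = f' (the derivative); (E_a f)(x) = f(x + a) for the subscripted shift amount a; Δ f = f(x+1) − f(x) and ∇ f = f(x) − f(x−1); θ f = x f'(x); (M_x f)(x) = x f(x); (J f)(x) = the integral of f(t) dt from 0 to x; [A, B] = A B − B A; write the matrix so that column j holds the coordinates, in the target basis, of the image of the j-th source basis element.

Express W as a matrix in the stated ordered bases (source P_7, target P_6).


the matrix is [[0, 0, -4, -126, -896, -1230, -23352, 37842]; [0, 0, -2, -111, -1696, -6535, -35916, -151095]; [0, 0, 0, -24, -840, -8780, -34440, -248598]; [0, 0, 0, 0, -108, -3550, -29880, -145075]; [0, 0, 0, 0, 0, -320, -10860, -79730]; [0, 0, 0, 0, 0, 0, -750, -27069]; [0, 0, 0, 0, 0, 0, 0, -1512]] (rows listed top to bottom)

image of 1: 0
image of x: 0
image of x^2: -2x - 4
image of x^3: -24x^2 - 111x - 126
image of x^4: -108x^3 - 840x^2 - 1696x - 896
image of x^5: -320x^4 - 3550x^3 - 8780x^2 - 6535x - 1230
image of x^6: -750x^5 - 10860x^4 - 29880x^3 - 34440x^2 - 35916x - 23352
image of x^7: -1512x^6 - 27069x^5 - 79730x^4 - 145075x^3 - 248598x^2 - 151095x + 37842
each image's coordinates form column j of the matrix


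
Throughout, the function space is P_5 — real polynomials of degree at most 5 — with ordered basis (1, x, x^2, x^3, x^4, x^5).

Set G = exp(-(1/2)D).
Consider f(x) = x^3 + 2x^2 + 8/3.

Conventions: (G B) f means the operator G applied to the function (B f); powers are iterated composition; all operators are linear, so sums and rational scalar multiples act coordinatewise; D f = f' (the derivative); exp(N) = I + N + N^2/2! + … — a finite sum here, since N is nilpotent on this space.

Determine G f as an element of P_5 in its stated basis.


the result is g(x) = x^3 + (1/2)x^2 - (5/4)x + 73/24

order-1 term: -(3/2)x^2 - 2x
order-2 term: (3/4)x + 1/2
order-3 term: -1/8
the series for exp(-(1/2)D) f terminates at order 3
exp(-(1/2)D) f = x^3 + (1/2)x^2 - (5/4)x + 73/24


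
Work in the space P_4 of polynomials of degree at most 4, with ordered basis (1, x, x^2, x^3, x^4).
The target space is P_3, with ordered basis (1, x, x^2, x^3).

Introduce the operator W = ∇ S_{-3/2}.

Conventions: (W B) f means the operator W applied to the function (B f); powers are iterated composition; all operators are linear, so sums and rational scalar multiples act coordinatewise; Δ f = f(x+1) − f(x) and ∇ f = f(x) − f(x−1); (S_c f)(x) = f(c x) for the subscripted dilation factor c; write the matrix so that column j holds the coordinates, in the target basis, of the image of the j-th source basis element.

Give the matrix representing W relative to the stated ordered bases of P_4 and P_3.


the matrix is [[0, -3/2, -9/4, -27/8, -81/16]; [0, 0, 9/2, 81/8, 81/4]; [0, 0, 0, -81/8, -243/8]; [0, 0, 0, 0, 81/4]] (rows listed top to bottom)

image of 1: 0
image of x: -3/2
image of x^2: (9/2)x - 9/4
image of x^3: -(81/8)x^2 + (81/8)x - 27/8
image of x^4: (81/4)x^3 - (243/8)x^2 + (81/4)x - 81/16
each image's coordinates form column j of the matrix


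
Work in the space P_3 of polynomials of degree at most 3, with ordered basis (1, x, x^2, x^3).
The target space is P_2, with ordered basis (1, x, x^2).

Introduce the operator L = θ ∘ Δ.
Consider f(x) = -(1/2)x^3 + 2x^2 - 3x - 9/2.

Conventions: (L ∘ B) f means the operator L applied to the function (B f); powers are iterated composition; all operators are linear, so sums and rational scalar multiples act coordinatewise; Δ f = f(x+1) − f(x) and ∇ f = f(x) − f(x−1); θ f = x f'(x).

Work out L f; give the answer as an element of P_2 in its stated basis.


the result is g(x) = -3x^2 + (5/2)x

Δ f = -(3/2)x^2 + (5/2)x - 3/2
θ Δ f = -3x^2 + (5/2)x


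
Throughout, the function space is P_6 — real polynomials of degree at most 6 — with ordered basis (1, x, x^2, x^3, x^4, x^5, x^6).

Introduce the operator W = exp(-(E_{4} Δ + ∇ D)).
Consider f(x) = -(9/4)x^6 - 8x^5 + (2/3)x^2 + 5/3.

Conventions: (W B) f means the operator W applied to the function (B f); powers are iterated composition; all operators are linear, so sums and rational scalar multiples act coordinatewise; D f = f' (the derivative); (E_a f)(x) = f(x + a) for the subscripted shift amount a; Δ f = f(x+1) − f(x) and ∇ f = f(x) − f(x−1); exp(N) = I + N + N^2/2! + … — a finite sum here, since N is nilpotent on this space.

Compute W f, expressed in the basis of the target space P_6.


order-1 term: (27/2)x^5 + (1645/4)x^4 + 3490x^3 + (68915/4)x^2 + (129644/3)x + 512573/12
order-2 term: -(135/4)x^4 - 1565x^3 - (90885/4)x^2 - (270215/2)x - 3701059/12
order-3 term: 45x^3 + (4615/2)x^2 + (69945/2)x + 162800
order-4 term: -(135/4)x^2 - 1525x - 62965/4
order-5 term: (27/2)x + 1517/4
order-6 term: -9/4
the series for exp(-(E_{4} Δ + ∇ D)) f terminates at order 6
exp(-(E_{4} Δ + ∇ D)) f = -(9/4)x^6 + (11/2)x^5 + (755/2)x^4 + 1970x^3 - (38617/12)x^2 - (350591/6)x - 473079/4

g(x) = -(9/4)x^6 + (11/2)x^5 + (755/2)x^4 + 1970x^3 - (38617/12)x^2 - (350591/6)x - 473079/4


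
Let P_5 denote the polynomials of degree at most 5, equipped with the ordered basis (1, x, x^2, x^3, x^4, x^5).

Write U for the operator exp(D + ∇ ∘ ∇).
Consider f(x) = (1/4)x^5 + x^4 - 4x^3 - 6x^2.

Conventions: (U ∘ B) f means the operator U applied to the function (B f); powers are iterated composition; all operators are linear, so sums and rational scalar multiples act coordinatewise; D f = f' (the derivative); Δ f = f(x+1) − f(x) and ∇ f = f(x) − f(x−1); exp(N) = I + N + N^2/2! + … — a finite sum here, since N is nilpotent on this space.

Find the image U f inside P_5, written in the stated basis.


the image equals g(x) = (1/4)x^5 + (9/4)x^4 + (15/2)x^3 + (5/2)x^2 - (101/4)x - 87/4

order-1 term: (5/4)x^4 + 9x^3 - 15x^2 - (85/2)x + 37/2
order-2 term: (5/2)x^3 + 21x^2 - 3x - 109/2
order-3 term: (5/2)x^2 + 19x + 8
order-4 term: (5/4)x + 6
order-5 term: 1/4
the series for exp(D + ∇ ∘ ∇) f terminates at order 5
exp(D + ∇ ∘ ∇) f = (1/4)x^5 + (9/4)x^4 + (15/2)x^3 + (5/2)x^2 - (101/4)x - 87/4


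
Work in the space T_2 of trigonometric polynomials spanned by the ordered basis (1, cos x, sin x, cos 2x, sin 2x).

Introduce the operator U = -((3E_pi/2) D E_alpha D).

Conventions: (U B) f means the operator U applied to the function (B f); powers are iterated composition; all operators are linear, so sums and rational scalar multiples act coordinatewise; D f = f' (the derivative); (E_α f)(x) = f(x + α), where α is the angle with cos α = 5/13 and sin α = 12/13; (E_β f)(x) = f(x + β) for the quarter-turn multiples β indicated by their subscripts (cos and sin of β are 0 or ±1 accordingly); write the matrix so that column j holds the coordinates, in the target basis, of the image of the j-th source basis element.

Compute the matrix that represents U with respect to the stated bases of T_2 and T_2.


image of 1: 0
image of cos x: -(36/13)cos x - (15/13)sin x
image of sin x: (15/13)cos x - (36/13)sin x
image of cos 2x: (1428/169)cos 2x + (1440/169)sin 2x
image of sin 2x: -(1440/169)cos 2x + (1428/169)sin 2x
each image's coordinates form column j of the matrix

the matrix is [[0, 0, 0, 0, 0]; [0, -36/13, 15/13, 0, 0]; [0, -15/13, -36/13, 0, 0]; [0, 0, 0, 1428/169, -1440/169]; [0, 0, 0, 1440/169, 1428/169]] (rows listed top to bottom)


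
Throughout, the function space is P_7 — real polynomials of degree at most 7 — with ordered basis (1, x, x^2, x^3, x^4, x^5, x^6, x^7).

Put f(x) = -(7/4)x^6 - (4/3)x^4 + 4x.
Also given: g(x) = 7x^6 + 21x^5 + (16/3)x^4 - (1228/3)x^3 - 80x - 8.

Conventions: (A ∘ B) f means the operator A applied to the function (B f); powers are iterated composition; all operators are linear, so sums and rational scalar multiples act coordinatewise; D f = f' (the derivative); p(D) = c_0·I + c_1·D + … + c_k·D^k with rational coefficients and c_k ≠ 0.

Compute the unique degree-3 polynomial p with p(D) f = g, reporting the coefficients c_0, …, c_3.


D^0 f = -(7/4)x^6 - (4/3)x^4 + 4x
D^1 f = -(21/2)x^5 - (16/3)x^3 + 4
D^2 f = -(105/2)x^4 - 16x^2
D^3 f = -210x^3 - 32x
matching coefficients of g against c_0 f + c_1 Df + … from the top degree down determines the c_i
solution: c_0 = -4, c_1 = -2, c_2 = 0, c_3 = 2

p(D) = -4·I − 2·D + 2·D^3, i.e. c_0 = -4, c_1 = -2, c_2 = 0, c_3 = 2


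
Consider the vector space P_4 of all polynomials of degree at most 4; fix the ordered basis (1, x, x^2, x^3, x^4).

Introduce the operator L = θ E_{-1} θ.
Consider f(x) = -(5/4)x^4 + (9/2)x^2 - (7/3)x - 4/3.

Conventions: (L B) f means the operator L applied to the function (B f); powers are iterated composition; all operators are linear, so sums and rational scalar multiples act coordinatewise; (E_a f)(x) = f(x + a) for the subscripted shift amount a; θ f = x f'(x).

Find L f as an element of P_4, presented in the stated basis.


the image equals g(x) = -20x^4 + 60x^3 - 42x^2 - (1/3)x

θ f = -5x^4 + 9x^2 - (7/3)x
E_{-1} θ f = -5x^4 + 20x^3 - 21x^2 - (1/3)x + 19/3
θ E_{-1} θ f = -20x^4 + 60x^3 - 42x^2 - (1/3)x


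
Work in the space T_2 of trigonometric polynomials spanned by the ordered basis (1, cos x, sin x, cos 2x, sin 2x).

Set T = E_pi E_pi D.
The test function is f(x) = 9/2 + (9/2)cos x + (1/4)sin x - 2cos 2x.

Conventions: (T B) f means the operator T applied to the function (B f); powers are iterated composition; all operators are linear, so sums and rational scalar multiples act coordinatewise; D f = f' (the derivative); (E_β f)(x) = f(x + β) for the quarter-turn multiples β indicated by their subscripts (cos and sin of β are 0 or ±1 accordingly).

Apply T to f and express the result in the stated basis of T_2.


the result is g(x) = (1/4)cos x - (9/2)sin x + 4sin 2x

D f = (1/4)cos x - (9/2)sin x + 4sin 2x
E_pi D f = -(1/4)cos x + (9/2)sin x + 4sin 2x
E_pi E_pi D f = (1/4)cos x - (9/2)sin x + 4sin 2x


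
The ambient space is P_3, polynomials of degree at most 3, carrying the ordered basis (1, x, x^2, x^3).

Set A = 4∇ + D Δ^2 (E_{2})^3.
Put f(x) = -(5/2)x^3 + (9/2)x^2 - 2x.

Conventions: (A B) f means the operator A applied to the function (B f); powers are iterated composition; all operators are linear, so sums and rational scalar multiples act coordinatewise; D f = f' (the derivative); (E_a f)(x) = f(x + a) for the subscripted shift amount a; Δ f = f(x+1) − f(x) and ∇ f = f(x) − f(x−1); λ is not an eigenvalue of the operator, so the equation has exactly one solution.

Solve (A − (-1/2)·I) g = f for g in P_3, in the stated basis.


the result is g(x) = -5x^3 + 129x^2 - 2188x + 18636

write g with unknown coordinates in the stated basis and equate coefficients in (A − (-1/2)·I) g = f
solving from the highest basis element down gives g = -5x^3 + 129x^2 - 2188x + 18636
check: A g = -60x^2 + 1092x - 9318
so A g − (-1/2)·g = -(5/2)x^3 + (9/2)x^2 - 2x = f ✓


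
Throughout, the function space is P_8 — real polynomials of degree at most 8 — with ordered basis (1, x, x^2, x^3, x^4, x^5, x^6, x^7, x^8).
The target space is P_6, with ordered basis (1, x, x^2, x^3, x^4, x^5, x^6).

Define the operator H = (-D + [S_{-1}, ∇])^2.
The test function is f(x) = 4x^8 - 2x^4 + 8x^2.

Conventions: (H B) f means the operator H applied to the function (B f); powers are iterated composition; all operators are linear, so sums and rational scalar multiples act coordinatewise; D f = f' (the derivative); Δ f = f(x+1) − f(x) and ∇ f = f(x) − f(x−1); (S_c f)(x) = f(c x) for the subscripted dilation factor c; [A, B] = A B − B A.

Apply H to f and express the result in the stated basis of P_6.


D f = 32x^7 - 8x^3 + 16x
(-D) f = -32x^7 + 8x^3 - 16x
∇ f = 32x^7 - 112x^6 + 224x^5 - 280x^4 + 216x^3 - 100x^2 + 40x - 10
S_{-1} ∇ f = -32x^7 - 112x^6 - 224x^5 - 280x^4 - 216x^3 - 100x^2 - 40x - 10
S_{-1} f = 4x^8 - 2x^4 + 8x^2
∇ S_{-1} f = 32x^7 - 112x^6 + 224x^5 - 280x^4 + 216x^3 - 100x^2 + 40x - 10
[S_{-1}, ∇] f = -64x^7 - 448x^5 - 432x^3 - 80x
(-D + [S_{-1}, ∇]) f = -96x^7 - 448x^5 - 424x^3 - 96x
D (-D + [S_{-1}, ∇]) f = -672x^6 - 2240x^4 - 1272x^2 - 96
(-D) (-D + [S_{-1}, ∇]) f = 672x^6 + 2240x^4 + 1272x^2 + 96
∇ (-D + [S_{-1}, ∇]) f = -672x^6 + 2016x^5 - 5600x^4 + 7840x^3 - 7768x^2 + 4184x - 1064
S_{-1} ∇ (-D + [S_{-1}, ∇]) f = -672x^6 - 2016x^5 - 5600x^4 - 7840x^3 - 7768x^2 - 4184x - 1064
S_{-1} (-D + [S_{-1}, ∇]) f = 96x^7 + 448x^5 + 424x^3 + 96x
∇ S_{-1} (-D + [S_{-1}, ∇]) f = 672x^6 - 2016x^5 + 5600x^4 - 7840x^3 + 7768x^2 - 4184x + 1064
[S_{-1}, ∇] (-D + [S_{-1}, ∇]) f = -1344x^6 - 11200x^4 - 15536x^2 - 2128
(-D + [S_{-1}, ∇]) (-D + [S_{-1}, ∇]) f = -672x^6 - 8960x^4 - 14264x^2 - 2032

the result is g(x) = -672x^6 - 8960x^4 - 14264x^2 - 2032


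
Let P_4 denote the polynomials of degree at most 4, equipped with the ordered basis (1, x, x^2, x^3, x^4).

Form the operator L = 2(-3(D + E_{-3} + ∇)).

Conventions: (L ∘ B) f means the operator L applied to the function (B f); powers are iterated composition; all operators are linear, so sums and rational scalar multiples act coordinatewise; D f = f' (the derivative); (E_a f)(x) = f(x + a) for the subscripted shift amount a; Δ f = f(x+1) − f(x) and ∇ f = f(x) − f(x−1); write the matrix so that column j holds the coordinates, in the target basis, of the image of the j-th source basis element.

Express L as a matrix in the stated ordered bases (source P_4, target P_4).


the matrix is [[-6, 6, -48, 156, -480]; [0, -6, 12, -144, 624]; [0, 0, -6, 18, -288]; [0, 0, 0, -6, 24]; [0, 0, 0, 0, -6]] (rows listed top to bottom)

image of 1: -6
image of x: -6x + 6
image of x^2: -6x^2 + 12x - 48
image of x^3: -6x^3 + 18x^2 - 144x + 156
image of x^4: -6x^4 + 24x^3 - 288x^2 + 624x - 480
each image's coordinates form column j of the matrix


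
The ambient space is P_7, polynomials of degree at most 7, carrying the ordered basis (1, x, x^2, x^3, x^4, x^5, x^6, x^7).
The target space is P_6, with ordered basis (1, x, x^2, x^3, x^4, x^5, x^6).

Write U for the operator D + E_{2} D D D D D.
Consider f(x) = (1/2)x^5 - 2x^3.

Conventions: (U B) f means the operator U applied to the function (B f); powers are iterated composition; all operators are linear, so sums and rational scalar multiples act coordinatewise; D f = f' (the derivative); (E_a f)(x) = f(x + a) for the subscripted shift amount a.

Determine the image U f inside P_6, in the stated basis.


g(x) = (5/2)x^4 - 6x^2 + 60

D f = (5/2)x^4 - 6x^2
D f = (5/2)x^4 - 6x^2
D D f = 10x^3 - 12x
D D D f = 30x^2 - 12
D (D D D) f = 60x
D D (D D D) f = 60
E_{2} D D (D D D) f = 60
(D + E_{2} D D D D D) f = (5/2)x^4 - 6x^2 + 60


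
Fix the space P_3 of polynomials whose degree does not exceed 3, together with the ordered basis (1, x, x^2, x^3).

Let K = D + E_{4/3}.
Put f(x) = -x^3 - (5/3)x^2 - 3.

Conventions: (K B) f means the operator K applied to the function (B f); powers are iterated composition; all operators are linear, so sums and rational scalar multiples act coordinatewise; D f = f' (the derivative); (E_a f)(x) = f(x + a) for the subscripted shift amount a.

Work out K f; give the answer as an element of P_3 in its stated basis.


the image equals g(x) = -x^3 - (26/3)x^2 - (118/9)x - 25/3

D f = -3x^2 - (10/3)x
E_{4/3} f = -x^3 - (17/3)x^2 - (88/9)x - 25/3
(D + E_{4/3}) f = -x^3 - (26/3)x^2 - (118/9)x - 25/3


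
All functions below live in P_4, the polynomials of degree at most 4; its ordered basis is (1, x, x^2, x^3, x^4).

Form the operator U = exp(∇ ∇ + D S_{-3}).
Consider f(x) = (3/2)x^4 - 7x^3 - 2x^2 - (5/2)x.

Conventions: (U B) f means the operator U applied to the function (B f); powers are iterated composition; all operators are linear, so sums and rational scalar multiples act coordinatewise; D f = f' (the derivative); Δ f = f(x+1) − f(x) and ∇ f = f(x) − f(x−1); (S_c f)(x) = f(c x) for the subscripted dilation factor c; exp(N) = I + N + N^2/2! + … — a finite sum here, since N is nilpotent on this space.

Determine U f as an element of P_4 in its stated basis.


g(x) = (3/2)x^4 + 479x^3 - 19100x^2 - (222983/2)x + 68093

order-1 term: 486x^3 + 585x^2 - 114x + 133/2
order-2 term: -19683x^2 + 6723x - 702
order-3 term: -118098x - 19845
order-4 term: 177147/2
the series for exp(∇ ∇ + D S_{-3}) f terminates at order 4
exp(∇ ∇ + D S_{-3}) f = (3/2)x^4 + 479x^3 - 19100x^2 - (222983/2)x + 68093


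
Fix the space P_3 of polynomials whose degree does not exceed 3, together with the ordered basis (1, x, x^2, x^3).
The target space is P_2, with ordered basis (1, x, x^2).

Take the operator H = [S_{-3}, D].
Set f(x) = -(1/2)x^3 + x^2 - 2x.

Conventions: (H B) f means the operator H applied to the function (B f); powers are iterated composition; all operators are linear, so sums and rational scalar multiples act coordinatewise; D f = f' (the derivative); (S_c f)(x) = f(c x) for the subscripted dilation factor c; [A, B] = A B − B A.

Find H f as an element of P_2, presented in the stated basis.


the image equals g(x) = -54x^2 - 24x - 8

D f = -(3/2)x^2 + 2x - 2
S_{-3} D f = -(27/2)x^2 - 6x - 2
S_{-3} f = (27/2)x^3 + 9x^2 + 6x
D S_{-3} f = (81/2)x^2 + 18x + 6
[S_{-3}, D] f = -54x^2 - 24x - 8


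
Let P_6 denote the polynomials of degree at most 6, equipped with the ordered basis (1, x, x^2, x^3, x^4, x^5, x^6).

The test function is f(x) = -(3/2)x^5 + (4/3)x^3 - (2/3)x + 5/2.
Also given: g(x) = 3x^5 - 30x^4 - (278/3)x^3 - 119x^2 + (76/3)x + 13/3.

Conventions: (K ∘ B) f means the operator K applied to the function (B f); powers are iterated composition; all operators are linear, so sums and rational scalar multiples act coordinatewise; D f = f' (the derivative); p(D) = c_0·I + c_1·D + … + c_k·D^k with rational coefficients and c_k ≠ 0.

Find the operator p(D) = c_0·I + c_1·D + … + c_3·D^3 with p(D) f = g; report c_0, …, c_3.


p(D) = -2·I + 4·D + 3·D^2 + (3/2)·D^3, i.e. c_0 = -2, c_1 = 4, c_2 = 3, c_3 = 3/2

D^0 f = -(3/2)x^5 + (4/3)x^3 - (2/3)x + 5/2
D^1 f = -(15/2)x^4 + 4x^2 - 2/3
D^2 f = -30x^3 + 8x
D^3 f = -90x^2 + 8
matching coefficients of g against c_0 f + c_1 Df + … from the top degree down determines the c_i
solution: c_0 = -2, c_1 = 4, c_2 = 3, c_3 = 3/2


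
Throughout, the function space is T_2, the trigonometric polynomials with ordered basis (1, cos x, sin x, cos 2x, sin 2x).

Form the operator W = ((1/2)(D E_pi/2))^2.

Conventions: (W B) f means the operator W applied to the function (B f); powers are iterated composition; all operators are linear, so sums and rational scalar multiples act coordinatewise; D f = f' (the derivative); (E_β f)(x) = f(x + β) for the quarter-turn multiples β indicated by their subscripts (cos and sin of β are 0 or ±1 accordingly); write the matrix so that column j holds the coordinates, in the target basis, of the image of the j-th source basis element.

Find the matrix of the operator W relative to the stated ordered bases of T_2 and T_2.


image of 1: 0
image of cos x: (1/4)cos x
image of sin x: (1/4)sin x
image of cos 2x: -cos 2x
image of sin 2x: -sin 2x
each image's coordinates form column j of the matrix

the matrix is [[0, 0, 0, 0, 0]; [0, 1/4, 0, 0, 0]; [0, 0, 1/4, 0, 0]; [0, 0, 0, -1, 0]; [0, 0, 0, 0, -1]] (rows listed top to bottom)


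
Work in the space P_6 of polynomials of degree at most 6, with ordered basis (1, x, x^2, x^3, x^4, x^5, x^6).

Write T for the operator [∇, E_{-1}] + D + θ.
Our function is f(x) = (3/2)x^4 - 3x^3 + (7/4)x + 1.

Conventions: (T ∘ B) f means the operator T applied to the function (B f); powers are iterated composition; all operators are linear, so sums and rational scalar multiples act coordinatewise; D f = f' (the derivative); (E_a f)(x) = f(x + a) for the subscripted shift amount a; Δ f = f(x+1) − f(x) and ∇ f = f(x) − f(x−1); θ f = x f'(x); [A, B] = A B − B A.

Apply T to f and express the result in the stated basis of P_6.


E_{-1} f = (3/2)x^4 - 9x^3 + 18x^2 - (53/4)x + 15/4
∇ E_{-1} f = 6x^3 - 36x^2 + 69x - 167/4
∇ f = 6x^3 - 18x^2 + 15x - 11/4
E_{-1} ∇ f = 6x^3 - 36x^2 + 69x - 167/4
[∇, E_{-1}] f = 0
D f = 6x^3 - 9x^2 + 7/4
θ f = 6x^4 - 9x^3 + (7/4)x
([∇, E_{-1}] + D + θ) f = 6x^4 - 3x^3 - 9x^2 + (7/4)x + 7/4

g(x) = 6x^4 - 3x^3 - 9x^2 + (7/4)x + 7/4


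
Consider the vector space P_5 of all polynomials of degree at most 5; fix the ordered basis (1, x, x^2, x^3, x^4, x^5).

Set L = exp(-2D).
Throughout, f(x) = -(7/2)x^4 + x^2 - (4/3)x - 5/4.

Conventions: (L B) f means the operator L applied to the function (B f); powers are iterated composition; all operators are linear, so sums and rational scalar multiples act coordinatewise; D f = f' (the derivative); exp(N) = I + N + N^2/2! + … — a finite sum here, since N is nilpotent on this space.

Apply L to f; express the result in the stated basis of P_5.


order-1 term: 28x^3 - 4x + 8/3
order-2 term: -84x^2 + 4
order-3 term: 112x
order-4 term: -56
the series for exp(-2D) f terminates at order 4
exp(-2D) f = -(7/2)x^4 + 28x^3 - 83x^2 + (320/3)x - 607/12

the result is g(x) = -(7/2)x^4 + 28x^3 - 83x^2 + (320/3)x - 607/12


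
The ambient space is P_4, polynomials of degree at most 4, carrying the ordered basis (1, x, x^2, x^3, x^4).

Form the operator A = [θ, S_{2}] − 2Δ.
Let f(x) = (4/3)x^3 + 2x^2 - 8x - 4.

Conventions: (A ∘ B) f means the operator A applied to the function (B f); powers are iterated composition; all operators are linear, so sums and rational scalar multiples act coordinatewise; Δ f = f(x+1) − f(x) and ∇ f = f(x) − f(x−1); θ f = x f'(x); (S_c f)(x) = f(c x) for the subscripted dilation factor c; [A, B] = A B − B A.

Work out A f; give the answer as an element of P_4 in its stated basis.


the image equals g(x) = -8x^2 - 16x + 28/3

S_{2} f = (32/3)x^3 + 8x^2 - 16x - 4
θ S_{2} f = 32x^3 + 16x^2 - 16x
θ f = 4x^3 + 4x^2 - 8x
S_{2} θ f = 32x^3 + 16x^2 - 16x
[θ, S_{2}] f = 0
Δ f = 4x^2 + 8x - 14/3
(-2Δ) f = -8x^2 - 16x + 28/3
([θ, S_{2}] − 2Δ) f = -8x^2 - 16x + 28/3


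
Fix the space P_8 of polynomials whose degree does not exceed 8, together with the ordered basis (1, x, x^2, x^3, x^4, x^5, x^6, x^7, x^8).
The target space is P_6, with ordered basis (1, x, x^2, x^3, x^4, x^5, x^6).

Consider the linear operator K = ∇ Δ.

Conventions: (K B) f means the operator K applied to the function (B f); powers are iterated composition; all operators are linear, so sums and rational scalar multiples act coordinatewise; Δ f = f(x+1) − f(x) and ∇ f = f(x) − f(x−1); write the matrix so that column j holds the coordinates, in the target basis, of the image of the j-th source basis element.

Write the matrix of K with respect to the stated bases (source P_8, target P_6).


the matrix is [[0, 0, 2, 0, 2, 0, 2, 0, 2]; [0, 0, 0, 6, 0, 10, 0, 14, 0]; [0, 0, 0, 0, 12, 0, 30, 0, 56]; [0, 0, 0, 0, 0, 20, 0, 70, 0]; [0, 0, 0, 0, 0, 0, 30, 0, 140]; [0, 0, 0, 0, 0, 0, 0, 42, 0]; [0, 0, 0, 0, 0, 0, 0, 0, 56]] (rows listed top to bottom)

image of 1: 0
image of x: 0
image of x^2: 2
image of x^3: 6x
image of x^4: 12x^2 + 2
image of x^5: 20x^3 + 10x
image of x^6: 30x^4 + 30x^2 + 2
image of x^7: 42x^5 + 70x^3 + 14x
image of x^8: 56x^6 + 140x^4 + 56x^2 + 2
each image's coordinates form column j of the matrix


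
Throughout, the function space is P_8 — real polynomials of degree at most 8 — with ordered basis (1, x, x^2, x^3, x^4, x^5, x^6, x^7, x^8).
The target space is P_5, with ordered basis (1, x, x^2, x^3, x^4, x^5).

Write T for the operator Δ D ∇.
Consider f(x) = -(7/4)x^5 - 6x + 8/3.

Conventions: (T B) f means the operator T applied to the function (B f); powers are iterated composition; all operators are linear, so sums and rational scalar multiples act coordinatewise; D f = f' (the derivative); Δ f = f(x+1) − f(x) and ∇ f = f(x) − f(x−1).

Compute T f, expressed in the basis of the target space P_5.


g(x) = -105x^2 - 35/2

∇ f = -(35/4)x^4 + (35/2)x^3 - (35/2)x^2 + (35/4)x - 31/4
D ∇ f = -35x^3 + (105/2)x^2 - 35x + 35/4
Δ D ∇ f = -105x^2 - 35/2


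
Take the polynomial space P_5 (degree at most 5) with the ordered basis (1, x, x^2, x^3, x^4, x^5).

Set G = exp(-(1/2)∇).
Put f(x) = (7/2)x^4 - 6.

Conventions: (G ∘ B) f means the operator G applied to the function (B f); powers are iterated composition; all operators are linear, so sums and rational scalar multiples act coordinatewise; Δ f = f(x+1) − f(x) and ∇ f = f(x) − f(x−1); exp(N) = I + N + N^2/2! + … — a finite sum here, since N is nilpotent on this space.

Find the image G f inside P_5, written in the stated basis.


order-1 term: -7x^3 + (21/2)x^2 - 7x + 7/4
order-2 term: (21/4)x^2 - (21/2)x + 49/8
order-3 term: -(7/4)x + 21/8
order-4 term: 7/32
the series for exp(-(1/2)∇) f terminates at order 4
exp(-(1/2)∇) f = (7/2)x^4 - 7x^3 + (63/4)x^2 - (77/4)x + 151/32

the result is g(x) = (7/2)x^4 - 7x^3 + (63/4)x^2 - (77/4)x + 151/32


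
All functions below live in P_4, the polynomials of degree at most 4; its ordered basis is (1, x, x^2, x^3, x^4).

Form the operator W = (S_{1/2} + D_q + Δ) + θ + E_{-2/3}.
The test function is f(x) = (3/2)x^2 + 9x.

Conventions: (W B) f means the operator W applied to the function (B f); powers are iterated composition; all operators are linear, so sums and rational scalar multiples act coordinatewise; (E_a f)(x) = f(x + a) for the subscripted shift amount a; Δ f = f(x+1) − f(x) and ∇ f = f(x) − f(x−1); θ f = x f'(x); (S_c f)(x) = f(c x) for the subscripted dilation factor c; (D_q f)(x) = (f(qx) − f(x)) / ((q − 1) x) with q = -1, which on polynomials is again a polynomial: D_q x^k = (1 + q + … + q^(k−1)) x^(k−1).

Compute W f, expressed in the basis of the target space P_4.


the result is g(x) = (39/8)x^2 + (47/2)x + 85/6

S_{1/2} f = (3/8)x^2 + (9/2)x
D_q f = 9
Δ f = 3x + 21/2
(S_{1/2} + D_q + Δ) f = (3/8)x^2 + (15/2)x + 39/2
θ f = 3x^2 + 9x
E_{-2/3} f = (3/2)x^2 + 7x - 16/3
((S_{1/2} + D_q + Δ) + θ + E_{-2/3}) f = (39/8)x^2 + (47/2)x + 85/6


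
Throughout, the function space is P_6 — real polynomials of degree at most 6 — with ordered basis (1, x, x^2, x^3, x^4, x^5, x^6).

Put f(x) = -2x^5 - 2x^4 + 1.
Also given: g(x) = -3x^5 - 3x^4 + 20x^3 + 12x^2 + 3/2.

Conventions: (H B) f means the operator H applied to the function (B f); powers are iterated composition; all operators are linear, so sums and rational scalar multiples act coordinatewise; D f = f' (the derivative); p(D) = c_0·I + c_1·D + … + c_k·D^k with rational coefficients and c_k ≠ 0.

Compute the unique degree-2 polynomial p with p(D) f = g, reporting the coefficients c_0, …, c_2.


c_0 = 3/2, c_1 = 0, c_2 = -1/2

D^0 f = -2x^5 - 2x^4 + 1
D^1 f = -10x^4 - 8x^3
D^2 f = -40x^3 - 24x^2
matching coefficients of g against c_0 f + c_1 Df + … from the top degree down determines the c_i
solution: c_0 = 3/2, c_1 = 0, c_2 = -1/2


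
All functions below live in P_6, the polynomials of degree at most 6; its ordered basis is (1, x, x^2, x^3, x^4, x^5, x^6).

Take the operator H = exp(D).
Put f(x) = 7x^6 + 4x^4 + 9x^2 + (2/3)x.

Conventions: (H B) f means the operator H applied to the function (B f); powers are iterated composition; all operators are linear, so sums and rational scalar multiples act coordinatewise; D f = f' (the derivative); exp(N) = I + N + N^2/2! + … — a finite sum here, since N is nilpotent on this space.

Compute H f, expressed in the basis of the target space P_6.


order-1 term: 42x^5 + 16x^3 + 18x + 2/3
order-2 term: 105x^4 + 24x^2 + 9
order-3 term: 140x^3 + 16x
order-4 term: 105x^2 + 4
order-5 term: 42x
order-6 term: 7
the series for exp(D) f terminates at order 6
exp(D) f = 7x^6 + 42x^5 + 109x^4 + 156x^3 + 138x^2 + (230/3)x + 62/3

g(x) = 7x^6 + 42x^5 + 109x^4 + 156x^3 + 138x^2 + (230/3)x + 62/3


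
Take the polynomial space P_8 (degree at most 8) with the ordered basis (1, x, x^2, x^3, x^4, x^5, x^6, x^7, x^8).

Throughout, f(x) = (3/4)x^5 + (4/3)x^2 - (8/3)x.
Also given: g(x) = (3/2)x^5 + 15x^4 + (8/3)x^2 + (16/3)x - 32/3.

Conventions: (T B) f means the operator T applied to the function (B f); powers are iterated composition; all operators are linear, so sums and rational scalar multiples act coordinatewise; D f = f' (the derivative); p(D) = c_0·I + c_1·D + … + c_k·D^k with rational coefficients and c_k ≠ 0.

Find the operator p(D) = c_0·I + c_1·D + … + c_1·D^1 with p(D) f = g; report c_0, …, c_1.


p(D) = 2·I + 4·D, i.e. c_0 = 2, c_1 = 4

D^0 f = (3/4)x^5 + (4/3)x^2 - (8/3)x
D^1 f = (15/4)x^4 + (8/3)x - 8/3
matching coefficients of g against c_0 f + c_1 Df + … from the top degree down determines the c_i
solution: c_0 = 2, c_1 = 4


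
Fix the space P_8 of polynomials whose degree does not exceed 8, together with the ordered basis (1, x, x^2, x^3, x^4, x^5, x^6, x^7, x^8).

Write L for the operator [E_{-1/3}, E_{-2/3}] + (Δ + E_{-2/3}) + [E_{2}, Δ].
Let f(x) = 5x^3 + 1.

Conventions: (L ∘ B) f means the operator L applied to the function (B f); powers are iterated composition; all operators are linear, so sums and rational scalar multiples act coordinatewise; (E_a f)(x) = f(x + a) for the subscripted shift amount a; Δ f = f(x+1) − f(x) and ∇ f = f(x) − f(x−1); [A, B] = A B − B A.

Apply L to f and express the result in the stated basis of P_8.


E_{-2/3} f = 5x^3 - 10x^2 + (20/3)x - 13/27
E_{-1/3} E_{-2/3} f = 5x^3 - 15x^2 + 15x - 4
E_{-1/3} f = 5x^3 - 5x^2 + (5/3)x + 22/27
E_{-2/3} E_{-1/3} f = 5x^3 - 15x^2 + 15x - 4
[E_{-1/3}, E_{-2/3}] f = 0
Δ f = 15x^2 + 15x + 5
E_{-2/3} f = 5x^3 - 10x^2 + (20/3)x - 13/27
(Δ + E_{-2/3}) f = 5x^3 + 5x^2 + (65/3)x + 122/27
Δ f = 15x^2 + 15x + 5
E_{2} Δ f = 15x^2 + 75x + 95
E_{2} f = 5x^3 + 30x^2 + 60x + 41
Δ E_{2} f = 15x^2 + 75x + 95
[E_{2}, Δ] f = 0
([E_{-1/3}, E_{-2/3}] + (Δ + E_{-2/3}) + [E_{2}, Δ]) f = 5x^3 + 5x^2 + (65/3)x + 122/27

the result is g(x) = 5x^3 + 5x^2 + (65/3)x + 122/27


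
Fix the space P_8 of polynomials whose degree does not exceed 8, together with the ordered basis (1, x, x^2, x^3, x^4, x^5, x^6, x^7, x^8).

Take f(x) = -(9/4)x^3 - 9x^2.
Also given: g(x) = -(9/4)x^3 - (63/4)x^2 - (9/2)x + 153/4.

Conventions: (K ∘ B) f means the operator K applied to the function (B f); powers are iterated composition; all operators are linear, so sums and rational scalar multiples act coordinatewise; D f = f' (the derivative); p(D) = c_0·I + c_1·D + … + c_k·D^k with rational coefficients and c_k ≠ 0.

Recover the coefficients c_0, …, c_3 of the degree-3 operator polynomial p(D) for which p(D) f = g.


D^0 f = -(9/4)x^3 - 9x^2
D^1 f = -(27/4)x^2 - 18x
D^2 f = -(27/2)x - 18
D^3 f = -27/2
matching coefficients of g against c_0 f + c_1 Df + … from the top degree down determines the c_i
solution: c_0 = 1, c_1 = 1, c_2 = -1, c_3 = -3/2

c_0 = 1, c_1 = 1, c_2 = -1, c_3 = -3/2


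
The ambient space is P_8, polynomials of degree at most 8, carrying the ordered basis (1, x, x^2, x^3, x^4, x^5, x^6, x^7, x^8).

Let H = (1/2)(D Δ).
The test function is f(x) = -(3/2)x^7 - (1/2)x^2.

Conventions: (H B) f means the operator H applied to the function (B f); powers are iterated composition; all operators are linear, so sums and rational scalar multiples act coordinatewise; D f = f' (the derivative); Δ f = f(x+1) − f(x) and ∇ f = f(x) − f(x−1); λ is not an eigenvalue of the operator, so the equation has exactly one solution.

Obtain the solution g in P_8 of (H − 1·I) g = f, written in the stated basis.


write g with unknown coordinates in the stated basis and equate coefficients in (H − 1·I) g = f
solving from the highest basis element down gives g = (3/2)x^7 + (63/2)x^5 + (315/4)x^4 + 420x^3 + (4097/4)x^2 + 2079x + 7583/4
check: H g = (63/2)x^5 + (315/4)x^4 + 420x^3 + (4095/4)x^2 + 2079x + 7583/4
so H g − 1·g = -(3/2)x^7 - (1/2)x^2 = f ✓

g(x) = (3/2)x^7 + (63/2)x^5 + (315/4)x^4 + 420x^3 + (4097/4)x^2 + 2079x + 7583/4
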